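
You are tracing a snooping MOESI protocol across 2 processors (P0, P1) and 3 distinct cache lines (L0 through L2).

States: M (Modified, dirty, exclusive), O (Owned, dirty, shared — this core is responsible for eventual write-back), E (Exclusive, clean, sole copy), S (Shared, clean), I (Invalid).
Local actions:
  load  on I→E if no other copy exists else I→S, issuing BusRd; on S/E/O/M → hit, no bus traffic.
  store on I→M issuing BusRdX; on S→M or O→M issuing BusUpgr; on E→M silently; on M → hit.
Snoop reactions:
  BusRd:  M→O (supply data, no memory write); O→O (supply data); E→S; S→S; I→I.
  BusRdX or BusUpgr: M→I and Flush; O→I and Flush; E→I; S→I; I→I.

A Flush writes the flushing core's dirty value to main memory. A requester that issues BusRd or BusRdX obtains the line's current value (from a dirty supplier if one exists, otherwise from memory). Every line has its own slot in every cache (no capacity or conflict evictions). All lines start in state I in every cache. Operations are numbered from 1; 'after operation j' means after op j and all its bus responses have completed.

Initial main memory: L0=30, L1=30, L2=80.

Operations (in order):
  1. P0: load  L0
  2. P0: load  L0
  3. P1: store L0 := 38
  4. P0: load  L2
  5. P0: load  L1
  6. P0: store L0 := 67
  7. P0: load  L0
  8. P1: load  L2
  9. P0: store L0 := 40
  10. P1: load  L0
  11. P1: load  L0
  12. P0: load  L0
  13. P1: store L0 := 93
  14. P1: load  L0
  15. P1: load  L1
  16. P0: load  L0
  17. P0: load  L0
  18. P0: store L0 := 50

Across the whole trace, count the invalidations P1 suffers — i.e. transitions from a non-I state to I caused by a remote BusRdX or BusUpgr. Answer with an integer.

invalidations = 2

[1] P0: load  L0 | P0:E(30), P1:I | bus: BusRd
[2] P0: load  L0 | P0:E(30), P1:I | bus: none
[3] P1: store L0 := 38 | P0:I, P1:M(38) | bus: BusRdX
[4] P0: load  L2 | P0:E(80), P1:I | bus: BusRd
[5] P0: load  L1 | P0:E(30), P1:I | bus: BusRd
[6] P0: store L0 := 67 | P0:M(67), P1:I | bus: BusRdX,Flush
[7] P0: load  L0 | P0:M(67), P1:I | bus: none
[8] P1: load  L2 | P0:S(80), P1:S(80) | bus: BusRd
[9] P0: store L0 := 40 | P0:M(40), P1:I | bus: none
[10] P1: load  L0 | P0:O(40), P1:S(40) | bus: BusRd
[11] P1: load  L0 | P0:O(40), P1:S(40) | bus: none
[12] P0: load  L0 | P0:O(40), P1:S(40) | bus: none
[13] P1: store L0 := 93 | P0:I, P1:M(93) | bus: BusUpgr,Flush
[14] P1: load  L0 | P0:I, P1:M(93) | bus: none
[15] P1: load  L1 | P0:S(30), P1:S(30) | bus: BusRd
[16] P0: load  L0 | P0:S(93), P1:O(93) | bus: BusRd
[17] P0: load  L0 | P0:S(93), P1:O(93) | bus: none
[18] P0: store L0 := 50 | P0:M(50), P1:I | bus: BusUpgr,Flush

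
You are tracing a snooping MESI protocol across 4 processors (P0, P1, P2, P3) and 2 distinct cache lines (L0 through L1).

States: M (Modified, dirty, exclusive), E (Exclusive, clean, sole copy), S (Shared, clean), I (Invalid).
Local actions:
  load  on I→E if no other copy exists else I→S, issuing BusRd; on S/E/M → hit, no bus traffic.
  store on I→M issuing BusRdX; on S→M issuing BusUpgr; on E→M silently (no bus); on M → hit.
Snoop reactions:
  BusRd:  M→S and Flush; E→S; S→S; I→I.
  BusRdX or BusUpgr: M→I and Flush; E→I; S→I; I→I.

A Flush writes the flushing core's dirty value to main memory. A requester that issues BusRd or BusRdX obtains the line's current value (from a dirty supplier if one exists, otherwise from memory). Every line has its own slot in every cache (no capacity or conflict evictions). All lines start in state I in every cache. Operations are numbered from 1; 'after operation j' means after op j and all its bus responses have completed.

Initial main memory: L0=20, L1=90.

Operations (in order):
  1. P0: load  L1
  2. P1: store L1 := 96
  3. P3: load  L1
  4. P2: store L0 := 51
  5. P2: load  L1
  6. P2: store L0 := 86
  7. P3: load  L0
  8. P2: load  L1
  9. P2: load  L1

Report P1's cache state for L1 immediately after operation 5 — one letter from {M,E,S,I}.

step 1: P0: load  L1  ⟶  EIII  (L1)  txn=BusRd  M[L1]=90
step 2: P1: store L1 := 96  ⟶  IMII  (L1)  txn=BusRdX  M[L1]=90
step 3: P3: load  L1  ⟶  ISIS  (L1)  txn=BusRd+Flush  M[L1]=96
step 4: P2: store L0 := 51  ⟶  IIMI  (L0)  txn=BusRdX  M[L0]=20
step 5: P2: load  L1  ⟶  ISSS  (L1)  txn=BusRd  M[L1]=96
step 6: P2: store L0 := 86  ⟶  IIMI  (L0)  txn=∅  M[L0]=20
step 7: P3: load  L0  ⟶  IISS  (L0)  txn=BusRd+Flush  M[L0]=86
step 8: P2: load  L1  ⟶  ISSS  (L1)  txn=∅  M[L1]=96
step 9: P2: load  L1  ⟶  ISSS  (L1)  txn=∅  M[L1]=96

state = S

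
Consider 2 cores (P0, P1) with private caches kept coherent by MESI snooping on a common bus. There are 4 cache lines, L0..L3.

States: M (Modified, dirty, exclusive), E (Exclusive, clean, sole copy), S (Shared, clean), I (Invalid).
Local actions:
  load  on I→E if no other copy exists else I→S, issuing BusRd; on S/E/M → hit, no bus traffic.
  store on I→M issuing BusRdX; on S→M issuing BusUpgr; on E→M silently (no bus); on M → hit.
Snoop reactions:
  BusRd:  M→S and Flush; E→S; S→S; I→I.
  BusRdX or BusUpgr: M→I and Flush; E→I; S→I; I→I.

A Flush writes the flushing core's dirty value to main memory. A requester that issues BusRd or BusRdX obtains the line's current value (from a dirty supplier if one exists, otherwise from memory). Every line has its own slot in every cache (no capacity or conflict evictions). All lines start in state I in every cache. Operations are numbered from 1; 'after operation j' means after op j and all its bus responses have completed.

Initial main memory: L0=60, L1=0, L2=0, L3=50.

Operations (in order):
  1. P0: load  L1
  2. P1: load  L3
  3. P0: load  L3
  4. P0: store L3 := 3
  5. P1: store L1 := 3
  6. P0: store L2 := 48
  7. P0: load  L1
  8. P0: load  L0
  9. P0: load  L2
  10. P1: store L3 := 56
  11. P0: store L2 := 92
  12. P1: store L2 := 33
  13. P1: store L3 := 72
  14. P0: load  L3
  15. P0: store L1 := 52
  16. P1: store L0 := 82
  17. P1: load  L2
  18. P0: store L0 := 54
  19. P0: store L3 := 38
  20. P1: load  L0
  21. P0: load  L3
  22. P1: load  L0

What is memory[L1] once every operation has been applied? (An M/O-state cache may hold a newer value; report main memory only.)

1. P0: load  L1  bus=[BusRd]  L1: P0=E P1=I  mem[L1]=0
2. P1: load  L3  bus=[BusRd]  L3: P0=I P1=E  mem[L3]=50
3. P0: load  L3  bus=[BusRd]  L3: P0=S P1=S  mem[L3]=50
4. P0: store L3 := 3  bus=[BusUpgr]  L3: P0=M P1=I  mem[L3]=50
5. P1: store L1 := 3  bus=[BusRdX]  L1: P0=I P1=M  mem[L1]=0
6. P0: store L2 := 48  bus=[BusRdX]  L2: P0=M P1=I  mem[L2]=0
7. P0: load  L1  bus=[BusRd,Flush]  L1: P0=S P1=S  mem[L1]=3
8. P0: load  L0  bus=[BusRd]  L0: P0=E P1=I  mem[L0]=60
9. P0: load  L2  bus=[-]  L2: P0=M P1=I  mem[L2]=0
10. P1: store L3 := 56  bus=[BusRdX,Flush]  L3: P0=I P1=M  mem[L3]=3
11. P0: store L2 := 92  bus=[-]  L2: P0=M P1=I  mem[L2]=0
12. P1: store L2 := 33  bus=[BusRdX,Flush]  L2: P0=I P1=M  mem[L2]=92
13. P1: store L3 := 72  bus=[-]  L3: P0=I P1=M  mem[L3]=3
14. P0: load  L3  bus=[BusRd,Flush]  L3: P0=S P1=S  mem[L3]=72
15. P0: store L1 := 52  bus=[BusUpgr]  L1: P0=M P1=I  mem[L1]=3
16. P1: store L0 := 82  bus=[BusRdX]  L0: P0=I P1=M  mem[L0]=60
17. P1: load  L2  bus=[-]  L2: P0=I P1=M  mem[L2]=92
18. P0: store L0 := 54  bus=[BusRdX,Flush]  L0: P0=M P1=I  mem[L0]=82
19. P0: store L3 := 38  bus=[BusUpgr]  L3: P0=M P1=I  mem[L3]=72
20. P1: load  L0  bus=[BusRd,Flush]  L0: P0=S P1=S  mem[L0]=54
21. P0: load  L3  bus=[-]  L3: P0=M P1=I  mem[L3]=72
22. P1: load  L0  bus=[-]  L0: P0=S P1=S  mem[L0]=54

memory[L1] = 3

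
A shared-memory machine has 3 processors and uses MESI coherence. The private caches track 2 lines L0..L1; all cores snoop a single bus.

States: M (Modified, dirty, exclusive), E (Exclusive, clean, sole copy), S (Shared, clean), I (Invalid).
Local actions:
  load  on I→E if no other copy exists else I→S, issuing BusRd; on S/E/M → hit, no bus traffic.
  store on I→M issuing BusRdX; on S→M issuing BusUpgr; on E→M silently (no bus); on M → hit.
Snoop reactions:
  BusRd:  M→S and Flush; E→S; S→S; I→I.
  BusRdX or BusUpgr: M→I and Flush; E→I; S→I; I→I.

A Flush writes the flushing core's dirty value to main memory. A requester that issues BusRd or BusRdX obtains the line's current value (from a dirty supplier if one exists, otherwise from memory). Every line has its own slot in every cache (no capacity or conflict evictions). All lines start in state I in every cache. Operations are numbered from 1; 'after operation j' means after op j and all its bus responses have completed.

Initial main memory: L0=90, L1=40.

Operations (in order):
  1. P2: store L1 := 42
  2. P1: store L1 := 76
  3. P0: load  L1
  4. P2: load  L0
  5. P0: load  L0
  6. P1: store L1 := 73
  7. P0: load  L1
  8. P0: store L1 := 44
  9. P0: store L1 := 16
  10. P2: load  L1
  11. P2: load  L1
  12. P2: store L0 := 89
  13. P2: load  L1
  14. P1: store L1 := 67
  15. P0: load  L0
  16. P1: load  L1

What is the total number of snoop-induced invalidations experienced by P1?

step 1: P2: store L1 := 42  ⟶  IIM  (L1)  txn=BusRdX  M[L1]=40
step 2: P1: store L1 := 76  ⟶  IMI  (L1)  txn=BusRdX+Flush  M[L1]=42
step 3: P0: load  L1  ⟶  SSI  (L1)  txn=BusRd+Flush  M[L1]=76
step 4: P2: load  L0  ⟶  IIE  (L0)  txn=BusRd  M[L0]=90
step 5: P0: load  L0  ⟶  SIS  (L0)  txn=BusRd  M[L0]=90
step 6: P1: store L1 := 73  ⟶  IMI  (L1)  txn=BusUpgr  M[L1]=76
step 7: P0: load  L1  ⟶  SSI  (L1)  txn=BusRd+Flush  M[L1]=73
step 8: P0: store L1 := 44  ⟶  MII  (L1)  txn=BusUpgr  M[L1]=73
step 9: P0: store L1 := 16  ⟶  MII  (L1)  txn=∅  M[L1]=73
step 10: P2: load  L1  ⟶  SIS  (L1)  txn=BusRd+Flush  M[L1]=16
step 11: P2: load  L1  ⟶  SIS  (L1)  txn=∅  M[L1]=16
step 12: P2: store L0 := 89  ⟶  IIM  (L0)  txn=BusUpgr  M[L0]=90
step 13: P2: load  L1  ⟶  SIS  (L1)  txn=∅  M[L1]=16
step 14: P1: store L1 := 67  ⟶  IMI  (L1)  txn=BusRdX  M[L1]=16
step 15: P0: load  L0  ⟶  SIS  (L0)  txn=BusRd+Flush  M[L0]=89
step 16: P1: load  L1  ⟶  IMI  (L1)  txn=∅  M[L1]=16

invalidations = 1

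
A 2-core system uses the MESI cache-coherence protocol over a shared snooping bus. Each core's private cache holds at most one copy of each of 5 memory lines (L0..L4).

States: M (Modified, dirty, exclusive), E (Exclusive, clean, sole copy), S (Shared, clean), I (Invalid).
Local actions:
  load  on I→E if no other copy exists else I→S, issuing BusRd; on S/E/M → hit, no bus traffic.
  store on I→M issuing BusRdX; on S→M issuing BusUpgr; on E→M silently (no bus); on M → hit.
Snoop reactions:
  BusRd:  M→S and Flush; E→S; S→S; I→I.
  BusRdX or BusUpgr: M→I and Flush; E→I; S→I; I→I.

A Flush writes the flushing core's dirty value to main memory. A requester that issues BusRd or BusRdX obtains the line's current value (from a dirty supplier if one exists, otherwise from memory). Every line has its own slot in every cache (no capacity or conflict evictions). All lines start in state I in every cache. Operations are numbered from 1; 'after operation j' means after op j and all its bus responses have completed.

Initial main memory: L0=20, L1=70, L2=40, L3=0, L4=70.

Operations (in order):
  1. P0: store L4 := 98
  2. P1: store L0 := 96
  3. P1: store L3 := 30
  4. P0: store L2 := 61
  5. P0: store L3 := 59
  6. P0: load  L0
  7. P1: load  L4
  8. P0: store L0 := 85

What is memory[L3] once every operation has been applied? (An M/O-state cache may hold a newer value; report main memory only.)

memory[L3] = 30

1. P0: store L4 := 98  bus=[BusRdX]  L4: P0=M P1=I  mem[L4]=70
2. P1: store L0 := 96  bus=[BusRdX]  L0: P0=I P1=M  mem[L0]=20
3. P1: store L3 := 30  bus=[BusRdX]  L3: P0=I P1=M  mem[L3]=0
4. P0: store L2 := 61  bus=[BusRdX]  L2: P0=M P1=I  mem[L2]=40
5. P0: store L3 := 59  bus=[BusRdX,Flush]  L3: P0=M P1=I  mem[L3]=30
6. P0: load  L0  bus=[BusRd,Flush]  L0: P0=S P1=S  mem[L0]=96
7. P1: load  L4  bus=[BusRd,Flush]  L4: P0=S P1=S  mem[L4]=98
8. P0: store L0 := 85  bus=[BusUpgr]  L0: P0=M P1=I  mem[L0]=96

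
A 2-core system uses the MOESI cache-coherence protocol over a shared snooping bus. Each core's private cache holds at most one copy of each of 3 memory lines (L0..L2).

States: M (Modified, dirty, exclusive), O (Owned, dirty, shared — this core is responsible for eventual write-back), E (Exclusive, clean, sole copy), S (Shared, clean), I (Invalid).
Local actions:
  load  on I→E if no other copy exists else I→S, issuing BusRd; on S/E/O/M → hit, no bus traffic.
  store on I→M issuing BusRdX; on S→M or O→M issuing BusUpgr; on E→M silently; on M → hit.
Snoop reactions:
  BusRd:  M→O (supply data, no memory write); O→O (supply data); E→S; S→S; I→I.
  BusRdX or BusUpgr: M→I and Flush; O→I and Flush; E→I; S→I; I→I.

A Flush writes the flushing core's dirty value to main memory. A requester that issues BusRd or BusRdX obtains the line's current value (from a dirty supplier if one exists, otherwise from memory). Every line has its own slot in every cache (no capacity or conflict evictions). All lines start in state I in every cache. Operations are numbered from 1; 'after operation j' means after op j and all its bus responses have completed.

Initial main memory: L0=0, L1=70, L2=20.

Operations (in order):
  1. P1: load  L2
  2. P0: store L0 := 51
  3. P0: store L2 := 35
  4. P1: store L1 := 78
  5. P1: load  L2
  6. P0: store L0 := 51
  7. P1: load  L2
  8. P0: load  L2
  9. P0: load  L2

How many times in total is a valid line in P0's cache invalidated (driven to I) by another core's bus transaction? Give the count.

invalidations = 0

  op1 P1: load  L2 → I/E on L2; bus BusRd; mem=20
  op2 P0: store L0 := 51 → M/I on L0; bus BusRdX; mem=0
  op3 P0: store L2 := 35 → M/I on L2; bus BusRdX; mem=20
  op4 P1: store L1 := 78 → I/M on L1; bus BusRdX; mem=70
  op5 P1: load  L2 → O/S on L2; bus BusRd; mem=20
  op6 P0: store L0 := 51 → M/I on L0; bus (none); mem=0
  op7 P1: load  L2 → O/S on L2; bus (none); mem=20
  op8 P0: load  L2 → O/S on L2; bus (none); mem=20
  op9 P0: load  L2 → O/S on L2; bus (none); mem=20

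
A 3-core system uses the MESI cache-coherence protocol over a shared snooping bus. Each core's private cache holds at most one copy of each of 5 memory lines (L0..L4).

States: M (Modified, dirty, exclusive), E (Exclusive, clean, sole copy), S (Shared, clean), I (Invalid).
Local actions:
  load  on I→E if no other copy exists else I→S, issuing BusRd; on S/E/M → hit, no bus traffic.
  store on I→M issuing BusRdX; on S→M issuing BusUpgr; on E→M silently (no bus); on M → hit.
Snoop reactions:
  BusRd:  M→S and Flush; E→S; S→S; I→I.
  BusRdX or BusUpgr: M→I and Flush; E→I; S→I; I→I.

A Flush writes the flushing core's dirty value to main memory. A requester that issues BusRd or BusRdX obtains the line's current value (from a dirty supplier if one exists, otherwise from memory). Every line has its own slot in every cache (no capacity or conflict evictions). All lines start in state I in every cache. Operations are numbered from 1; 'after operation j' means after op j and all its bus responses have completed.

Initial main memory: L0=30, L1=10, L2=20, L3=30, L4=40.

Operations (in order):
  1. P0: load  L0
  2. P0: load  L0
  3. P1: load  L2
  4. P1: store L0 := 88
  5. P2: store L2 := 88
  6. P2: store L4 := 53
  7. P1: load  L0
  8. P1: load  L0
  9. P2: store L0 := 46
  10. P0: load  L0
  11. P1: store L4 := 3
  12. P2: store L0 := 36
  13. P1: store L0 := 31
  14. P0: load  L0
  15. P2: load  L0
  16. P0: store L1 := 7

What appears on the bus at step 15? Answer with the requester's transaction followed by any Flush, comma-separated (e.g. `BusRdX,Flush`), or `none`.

[1] P0: load  L0 | P0:E(30), P1:I, P2:I | bus: BusRd
[2] P0: load  L0 | P0:E(30), P1:I, P2:I | bus: none
[3] P1: load  L2 | P0:I, P1:E(20), P2:I | bus: BusRd
[4] P1: store L0 := 88 | P0:I, P1:M(88), P2:I | bus: BusRdX
[5] P2: store L2 := 88 | P0:I, P1:I, P2:M(88) | bus: BusRdX
[6] P2: store L4 := 53 | P0:I, P1:I, P2:M(53) | bus: BusRdX
[7] P1: load  L0 | P0:I, P1:M(88), P2:I | bus: none
[8] P1: load  L0 | P0:I, P1:M(88), P2:I | bus: none
[9] P2: store L0 := 46 | P0:I, P1:I, P2:M(46) | bus: BusRdX,Flush
[10] P0: load  L0 | P0:S(46), P1:I, P2:S(46) | bus: BusRd,Flush
[11] P1: store L4 := 3 | P0:I, P1:M(3), P2:I | bus: BusRdX,Flush
[12] P2: store L0 := 36 | P0:I, P1:I, P2:M(36) | bus: BusUpgr
[13] P1: store L0 := 31 | P0:I, P1:M(31), P2:I | bus: BusRdX,Flush
[14] P0: load  L0 | P0:S(31), P1:S(31), P2:I | bus: BusRd,Flush
[15] P2: load  L0 | P0:S(31), P1:S(31), P2:S(31) | bus: BusRd
[16] P0: store L1 := 7 | P0:M(7), P1:I, P2:I | bus: BusRdX

bus = BusRd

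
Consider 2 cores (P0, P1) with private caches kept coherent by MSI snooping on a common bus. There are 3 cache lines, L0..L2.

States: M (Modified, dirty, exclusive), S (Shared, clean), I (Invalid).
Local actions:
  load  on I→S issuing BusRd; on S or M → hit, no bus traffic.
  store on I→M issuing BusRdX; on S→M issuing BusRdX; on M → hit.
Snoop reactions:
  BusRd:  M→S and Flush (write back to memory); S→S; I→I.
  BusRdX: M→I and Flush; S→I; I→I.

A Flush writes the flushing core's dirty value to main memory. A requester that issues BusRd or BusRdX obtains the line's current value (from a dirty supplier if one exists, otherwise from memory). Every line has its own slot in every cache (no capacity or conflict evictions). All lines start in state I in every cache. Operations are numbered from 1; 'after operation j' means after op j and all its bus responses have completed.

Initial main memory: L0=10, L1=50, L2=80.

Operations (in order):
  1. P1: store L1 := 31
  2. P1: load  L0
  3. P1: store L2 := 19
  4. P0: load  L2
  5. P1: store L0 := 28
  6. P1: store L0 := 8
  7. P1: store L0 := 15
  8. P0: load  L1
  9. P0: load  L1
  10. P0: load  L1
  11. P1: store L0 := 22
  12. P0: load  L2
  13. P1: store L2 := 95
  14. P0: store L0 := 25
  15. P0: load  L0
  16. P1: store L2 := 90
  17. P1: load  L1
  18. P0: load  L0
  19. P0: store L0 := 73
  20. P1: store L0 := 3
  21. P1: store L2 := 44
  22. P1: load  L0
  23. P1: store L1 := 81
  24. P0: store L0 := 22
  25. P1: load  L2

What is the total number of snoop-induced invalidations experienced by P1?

invalidations = 2

step 1: P1: store L1 := 31  ⟶  IM  (L1)  txn=BusRdX  M[L1]=50
step 2: P1: load  L0  ⟶  IS  (L0)  txn=BusRd  M[L0]=10
step 3: P1: store L2 := 19  ⟶  IM  (L2)  txn=BusRdX  M[L2]=80
step 4: P0: load  L2  ⟶  SS  (L2)  txn=BusRd+Flush  M[L2]=19
step 5: P1: store L0 := 28  ⟶  IM  (L0)  txn=BusRdX  M[L0]=10
step 6: P1: store L0 := 8  ⟶  IM  (L0)  txn=∅  M[L0]=10
step 7: P1: store L0 := 15  ⟶  IM  (L0)  txn=∅  M[L0]=10
step 8: P0: load  L1  ⟶  SS  (L1)  txn=BusRd+Flush  M[L1]=31
step 9: P0: load  L1  ⟶  SS  (L1)  txn=∅  M[L1]=31
step 10: P0: load  L1  ⟶  SS  (L1)  txn=∅  M[L1]=31
step 11: P1: store L0 := 22  ⟶  IM  (L0)  txn=∅  M[L0]=10
step 12: P0: load  L2  ⟶  SS  (L2)  txn=∅  M[L2]=19
step 13: P1: store L2 := 95  ⟶  IM  (L2)  txn=BusRdX  M[L2]=19
step 14: P0: store L0 := 25  ⟶  MI  (L0)  txn=BusRdX+Flush  M[L0]=22
step 15: P0: load  L0  ⟶  MI  (L0)  txn=∅  M[L0]=22
step 16: P1: store L2 := 90  ⟶  IM  (L2)  txn=∅  M[L2]=19
step 17: P1: load  L1  ⟶  SS  (L1)  txn=∅  M[L1]=31
step 18: P0: load  L0  ⟶  MI  (L0)  txn=∅  M[L0]=22
step 19: P0: store L0 := 73  ⟶  MI  (L0)  txn=∅  M[L0]=22
step 20: P1: store L0 := 3  ⟶  IM  (L0)  txn=BusRdX+Flush  M[L0]=73
step 21: P1: store L2 := 44  ⟶  IM  (L2)  txn=∅  M[L2]=19
step 22: P1: load  L0  ⟶  IM  (L0)  txn=∅  M[L0]=73
step 23: P1: store L1 := 81  ⟶  IM  (L1)  txn=BusRdX  M[L1]=31
step 24: P0: store L0 := 22  ⟶  MI  (L0)  txn=BusRdX+Flush  M[L0]=3
step 25: P1: load  L2  ⟶  IM  (L2)  txn=∅  M[L2]=19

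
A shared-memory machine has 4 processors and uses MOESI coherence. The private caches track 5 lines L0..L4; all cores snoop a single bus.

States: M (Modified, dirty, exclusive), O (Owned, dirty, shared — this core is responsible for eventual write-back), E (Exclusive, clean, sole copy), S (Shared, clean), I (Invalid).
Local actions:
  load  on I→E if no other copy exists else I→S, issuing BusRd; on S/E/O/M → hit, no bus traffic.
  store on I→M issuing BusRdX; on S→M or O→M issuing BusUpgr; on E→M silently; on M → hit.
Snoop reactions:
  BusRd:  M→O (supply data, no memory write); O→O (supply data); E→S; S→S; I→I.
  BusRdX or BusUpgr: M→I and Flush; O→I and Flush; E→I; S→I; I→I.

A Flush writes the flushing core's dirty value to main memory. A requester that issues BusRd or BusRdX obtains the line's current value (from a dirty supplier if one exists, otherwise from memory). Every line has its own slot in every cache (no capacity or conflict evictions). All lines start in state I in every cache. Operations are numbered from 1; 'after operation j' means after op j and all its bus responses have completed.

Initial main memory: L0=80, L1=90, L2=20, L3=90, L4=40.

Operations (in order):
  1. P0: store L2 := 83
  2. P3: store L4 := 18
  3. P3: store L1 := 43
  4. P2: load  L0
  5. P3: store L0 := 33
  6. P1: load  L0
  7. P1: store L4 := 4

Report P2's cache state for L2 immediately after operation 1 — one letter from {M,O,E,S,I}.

  op1 P0: store L2 := 83 → M/I/I/I on L2; bus BusRdX; mem=20
  op2 P3: store L4 := 18 → I/I/I/M on L4; bus BusRdX; mem=40
  op3 P3: store L1 := 43 → I/I/I/M on L1; bus BusRdX; mem=90
  op4 P2: load  L0 → I/I/E/I on L0; bus BusRd; mem=80
  op5 P3: store L0 := 33 → I/I/I/M on L0; bus BusRdX; mem=80
  op6 P1: load  L0 → I/S/I/O on L0; bus BusRd; mem=80
  op7 P1: store L4 := 4 → I/M/I/I on L4; bus BusRdX Flush; mem=18

state = I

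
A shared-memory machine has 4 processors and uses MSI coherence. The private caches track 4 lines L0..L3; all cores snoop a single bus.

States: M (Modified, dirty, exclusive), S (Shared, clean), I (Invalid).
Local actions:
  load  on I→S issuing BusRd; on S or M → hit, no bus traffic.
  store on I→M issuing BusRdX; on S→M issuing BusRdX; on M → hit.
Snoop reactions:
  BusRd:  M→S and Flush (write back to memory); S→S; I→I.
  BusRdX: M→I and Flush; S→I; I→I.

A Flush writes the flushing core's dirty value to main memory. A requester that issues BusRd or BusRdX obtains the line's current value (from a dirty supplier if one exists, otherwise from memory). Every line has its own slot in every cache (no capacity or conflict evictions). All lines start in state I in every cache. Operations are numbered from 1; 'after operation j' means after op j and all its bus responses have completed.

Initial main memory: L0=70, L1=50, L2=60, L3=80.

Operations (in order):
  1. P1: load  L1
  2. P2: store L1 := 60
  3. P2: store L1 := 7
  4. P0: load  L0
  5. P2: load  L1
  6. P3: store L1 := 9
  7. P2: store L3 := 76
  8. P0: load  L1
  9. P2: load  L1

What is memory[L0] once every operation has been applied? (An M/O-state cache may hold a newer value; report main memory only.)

memory[L0] = 70

[1] P1: load  L1 | P0:I, P1:S(50), P2:I, P3:I | bus: BusRd
[2] P2: store L1 := 60 | P0:I, P1:I, P2:M(60), P3:I | bus: BusRdX
[3] P2: store L1 := 7 | P0:I, P1:I, P2:M(7), P3:I | bus: none
[4] P0: load  L0 | P0:S(70), P1:I, P2:I, P3:I | bus: BusRd
[5] P2: load  L1 | P0:I, P1:I, P2:M(7), P3:I | bus: none
[6] P3: store L1 := 9 | P0:I, P1:I, P2:I, P3:M(9) | bus: BusRdX,Flush
[7] P2: store L3 := 76 | P0:I, P1:I, P2:M(76), P3:I | bus: BusRdX
[8] P0: load  L1 | P0:S(9), P1:I, P2:I, P3:S(9) | bus: BusRd,Flush
[9] P2: load  L1 | P0:S(9), P1:I, P2:S(9), P3:S(9) | bus: BusRd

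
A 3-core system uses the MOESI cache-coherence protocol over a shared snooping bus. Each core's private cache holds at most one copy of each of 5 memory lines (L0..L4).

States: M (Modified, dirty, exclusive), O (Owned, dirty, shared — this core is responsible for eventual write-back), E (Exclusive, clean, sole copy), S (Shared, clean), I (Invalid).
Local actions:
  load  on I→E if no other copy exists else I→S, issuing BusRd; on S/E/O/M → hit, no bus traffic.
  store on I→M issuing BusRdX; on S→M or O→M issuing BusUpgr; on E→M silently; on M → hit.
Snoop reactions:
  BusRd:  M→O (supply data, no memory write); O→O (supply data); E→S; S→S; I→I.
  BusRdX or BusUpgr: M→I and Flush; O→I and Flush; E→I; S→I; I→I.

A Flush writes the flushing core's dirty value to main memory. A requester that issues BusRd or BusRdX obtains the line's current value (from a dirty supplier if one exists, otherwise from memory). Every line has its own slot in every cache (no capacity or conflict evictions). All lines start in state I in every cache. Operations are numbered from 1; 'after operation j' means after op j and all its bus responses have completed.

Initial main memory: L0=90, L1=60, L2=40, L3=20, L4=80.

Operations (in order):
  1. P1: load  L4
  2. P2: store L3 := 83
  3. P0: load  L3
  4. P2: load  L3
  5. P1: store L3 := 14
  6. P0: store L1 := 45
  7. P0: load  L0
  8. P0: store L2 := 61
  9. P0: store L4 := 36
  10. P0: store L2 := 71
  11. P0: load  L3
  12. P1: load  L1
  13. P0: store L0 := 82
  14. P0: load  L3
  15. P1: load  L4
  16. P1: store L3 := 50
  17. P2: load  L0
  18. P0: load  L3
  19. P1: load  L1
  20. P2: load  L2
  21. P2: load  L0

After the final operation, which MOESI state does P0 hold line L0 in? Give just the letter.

  op1 P1: load  L4 → I/E/I on L4; bus BusRd; mem=80
  op2 P2: store L3 := 83 → I/I/M on L3; bus BusRdX; mem=20
  op3 P0: load  L3 → S/I/O on L3; bus BusRd; mem=20
  op4 P2: load  L3 → S/I/O on L3; bus (none); mem=20
  op5 P1: store L3 := 14 → I/M/I on L3; bus BusRdX Flush; mem=83
  op6 P0: store L1 := 45 → M/I/I on L1; bus BusRdX; mem=60
  op7 P0: load  L0 → E/I/I on L0; bus BusRd; mem=90
  op8 P0: store L2 := 61 → M/I/I on L2; bus BusRdX; mem=40
  op9 P0: store L4 := 36 → M/I/I on L4; bus BusRdX; mem=80
  op10 P0: store L2 := 71 → M/I/I on L2; bus (none); mem=40
  op11 P0: load  L3 → S/O/I on L3; bus BusRd; mem=83
  op12 P1: load  L1 → O/S/I on L1; bus BusRd; mem=60
  op13 P0: store L0 := 82 → M/I/I on L0; bus (none); mem=90
  op14 P0: load  L3 → S/O/I on L3; bus (none); mem=83
  op15 P1: load  L4 → O/S/I on L4; bus BusRd; mem=80
  op16 P1: store L3 := 50 → I/M/I on L3; bus BusUpgr; mem=83
  op17 P2: load  L0 → O/I/S on L0; bus BusRd; mem=90
  op18 P0: load  L3 → S/O/I on L3; bus BusRd; mem=83
  op19 P1: load  L1 → O/S/I on L1; bus (none); mem=60
  op20 P2: load  L2 → O/I/S on L2; bus BusRd; mem=40
  op21 P2: load  L0 → O/I/S on L0; bus (none); mem=90

state = O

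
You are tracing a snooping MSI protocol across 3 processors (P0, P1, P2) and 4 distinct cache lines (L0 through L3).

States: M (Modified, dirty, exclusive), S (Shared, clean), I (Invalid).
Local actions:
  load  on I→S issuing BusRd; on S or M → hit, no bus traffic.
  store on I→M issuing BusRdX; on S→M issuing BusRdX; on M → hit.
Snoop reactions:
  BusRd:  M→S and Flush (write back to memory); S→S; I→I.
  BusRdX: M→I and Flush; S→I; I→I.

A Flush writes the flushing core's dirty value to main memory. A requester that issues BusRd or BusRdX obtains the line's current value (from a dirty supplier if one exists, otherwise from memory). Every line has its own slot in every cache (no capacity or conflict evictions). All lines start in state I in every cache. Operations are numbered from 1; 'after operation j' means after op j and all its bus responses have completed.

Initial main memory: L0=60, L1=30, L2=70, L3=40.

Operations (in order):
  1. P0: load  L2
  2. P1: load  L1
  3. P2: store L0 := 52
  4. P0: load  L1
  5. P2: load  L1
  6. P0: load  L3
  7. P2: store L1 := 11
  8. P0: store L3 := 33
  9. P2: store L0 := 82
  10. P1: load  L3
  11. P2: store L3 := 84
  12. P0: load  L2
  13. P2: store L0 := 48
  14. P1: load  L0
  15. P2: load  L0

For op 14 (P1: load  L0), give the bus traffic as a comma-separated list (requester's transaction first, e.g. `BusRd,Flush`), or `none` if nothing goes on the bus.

bus = BusRd,Flush

[1] P0: load  L2 | P0:S(70), P1:I, P2:I | bus: BusRd
[2] P1: load  L1 | P0:I, P1:S(30), P2:I | bus: BusRd
[3] P2: store L0 := 52 | P0:I, P1:I, P2:M(52) | bus: BusRdX
[4] P0: load  L1 | P0:S(30), P1:S(30), P2:I | bus: BusRd
[5] P2: load  L1 | P0:S(30), P1:S(30), P2:S(30) | bus: BusRd
[6] P0: load  L3 | P0:S(40), P1:I, P2:I | bus: BusRd
[7] P2: store L1 := 11 | P0:I, P1:I, P2:M(11) | bus: BusRdX
[8] P0: store L3 := 33 | P0:M(33), P1:I, P2:I | bus: BusRdX
[9] P2: store L0 := 82 | P0:I, P1:I, P2:M(82) | bus: none
[10] P1: load  L3 | P0:S(33), P1:S(33), P2:I | bus: BusRd,Flush
[11] P2: store L3 := 84 | P0:I, P1:I, P2:M(84) | bus: BusRdX
[12] P0: load  L2 | P0:S(70), P1:I, P2:I | bus: none
[13] P2: store L0 := 48 | P0:I, P1:I, P2:M(48) | bus: none
[14] P1: load  L0 | P0:I, P1:S(48), P2:S(48) | bus: BusRd,Flush
[15] P2: load  L0 | P0:I, P1:S(48), P2:S(48) | bus: none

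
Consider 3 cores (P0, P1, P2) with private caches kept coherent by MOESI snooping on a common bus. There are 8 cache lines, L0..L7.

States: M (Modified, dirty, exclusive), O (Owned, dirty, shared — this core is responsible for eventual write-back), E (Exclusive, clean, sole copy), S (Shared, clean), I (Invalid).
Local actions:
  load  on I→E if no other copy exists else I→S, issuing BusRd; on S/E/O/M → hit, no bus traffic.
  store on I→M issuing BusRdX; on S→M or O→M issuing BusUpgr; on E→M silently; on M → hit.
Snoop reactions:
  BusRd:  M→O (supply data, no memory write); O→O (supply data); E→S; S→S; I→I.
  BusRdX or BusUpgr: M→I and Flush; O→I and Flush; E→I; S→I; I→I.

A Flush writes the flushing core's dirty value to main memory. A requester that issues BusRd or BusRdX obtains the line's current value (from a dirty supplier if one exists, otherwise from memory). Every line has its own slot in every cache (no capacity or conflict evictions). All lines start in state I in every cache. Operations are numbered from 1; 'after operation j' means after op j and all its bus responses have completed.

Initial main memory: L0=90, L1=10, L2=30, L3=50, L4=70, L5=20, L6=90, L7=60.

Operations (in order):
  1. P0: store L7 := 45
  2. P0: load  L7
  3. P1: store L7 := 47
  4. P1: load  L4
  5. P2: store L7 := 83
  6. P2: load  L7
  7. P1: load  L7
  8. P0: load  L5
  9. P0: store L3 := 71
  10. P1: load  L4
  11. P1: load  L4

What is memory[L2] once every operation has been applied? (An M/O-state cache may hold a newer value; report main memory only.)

memory[L2] = 30

1. P0: store L7 := 45  bus=[BusRdX]  L7: P0=M P1=I P2=I  mem[L7]=60
2. P0: load  L7  bus=[-]  L7: P0=M P1=I P2=I  mem[L7]=60
3. P1: store L7 := 47  bus=[BusRdX,Flush]  L7: P0=I P1=M P2=I  mem[L7]=45
4. P1: load  L4  bus=[BusRd]  L4: P0=I P1=E P2=I  mem[L4]=70
5. P2: store L7 := 83  bus=[BusRdX,Flush]  L7: P0=I P1=I P2=M  mem[L7]=47
6. P2: load  L7  bus=[-]  L7: P0=I P1=I P2=M  mem[L7]=47
7. P1: load  L7  bus=[BusRd]  L7: P0=I P1=S P2=O  mem[L7]=47
8. P0: load  L5  bus=[BusRd]  L5: P0=E P1=I P2=I  mem[L5]=20
9. P0: store L3 := 71  bus=[BusRdX]  L3: P0=M P1=I P2=I  mem[L3]=50
10. P1: load  L4  bus=[-]  L4: P0=I P1=E P2=I  mem[L4]=70
11. P1: load  L4  bus=[-]  L4: P0=I P1=E P2=I  mem[L4]=70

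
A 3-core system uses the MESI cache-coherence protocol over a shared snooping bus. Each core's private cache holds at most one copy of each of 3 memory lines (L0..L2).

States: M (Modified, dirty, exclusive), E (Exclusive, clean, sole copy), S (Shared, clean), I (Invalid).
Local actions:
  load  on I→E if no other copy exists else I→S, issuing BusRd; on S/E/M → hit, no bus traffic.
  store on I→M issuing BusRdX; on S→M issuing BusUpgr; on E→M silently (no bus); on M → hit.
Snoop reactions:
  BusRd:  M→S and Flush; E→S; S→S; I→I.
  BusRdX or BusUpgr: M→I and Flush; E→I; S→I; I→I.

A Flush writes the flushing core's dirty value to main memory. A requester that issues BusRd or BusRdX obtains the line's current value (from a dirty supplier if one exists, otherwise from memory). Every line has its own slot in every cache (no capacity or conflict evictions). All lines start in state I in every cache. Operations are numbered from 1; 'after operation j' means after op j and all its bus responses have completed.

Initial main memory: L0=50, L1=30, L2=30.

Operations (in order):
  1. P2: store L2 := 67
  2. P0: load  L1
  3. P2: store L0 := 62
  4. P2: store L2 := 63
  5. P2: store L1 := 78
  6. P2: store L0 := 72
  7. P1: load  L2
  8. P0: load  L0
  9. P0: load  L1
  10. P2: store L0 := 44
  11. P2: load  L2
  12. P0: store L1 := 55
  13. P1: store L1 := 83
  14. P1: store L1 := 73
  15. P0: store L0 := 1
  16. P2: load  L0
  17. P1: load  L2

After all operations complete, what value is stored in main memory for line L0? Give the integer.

[1] P2: store L2 := 67 | P0:I, P1:I, P2:M(67) | bus: BusRdX
[2] P0: load  L1 | P0:E(30), P1:I, P2:I | bus: BusRd
[3] P2: store L0 := 62 | P0:I, P1:I, P2:M(62) | bus: BusRdX
[4] P2: store L2 := 63 | P0:I, P1:I, P2:M(63) | bus: none
[5] P2: store L1 := 78 | P0:I, P1:I, P2:M(78) | bus: BusRdX
[6] P2: store L0 := 72 | P0:I, P1:I, P2:M(72) | bus: none
[7] P1: load  L2 | P0:I, P1:S(63), P2:S(63) | bus: BusRd,Flush
[8] P0: load  L0 | P0:S(72), P1:I, P2:S(72) | bus: BusRd,Flush
[9] P0: load  L1 | P0:S(78), P1:I, P2:S(78) | bus: BusRd,Flush
[10] P2: store L0 := 44 | P0:I, P1:I, P2:M(44) | bus: BusUpgr
[11] P2: load  L2 | P0:I, P1:S(63), P2:S(63) | bus: none
[12] P0: store L1 := 55 | P0:M(55), P1:I, P2:I | bus: BusUpgr
[13] P1: store L1 := 83 | P0:I, P1:M(83), P2:I | bus: BusRdX,Flush
[14] P1: store L1 := 73 | P0:I, P1:M(73), P2:I | bus: none
[15] P0: store L0 := 1 | P0:M(1), P1:I, P2:I | bus: BusRdX,Flush
[16] P2: load  L0 | P0:S(1), P1:I, P2:S(1) | bus: BusRd,Flush
[17] P1: load  L2 | P0:I, P1:S(63), P2:S(63) | bus: none

memory[L0] = 1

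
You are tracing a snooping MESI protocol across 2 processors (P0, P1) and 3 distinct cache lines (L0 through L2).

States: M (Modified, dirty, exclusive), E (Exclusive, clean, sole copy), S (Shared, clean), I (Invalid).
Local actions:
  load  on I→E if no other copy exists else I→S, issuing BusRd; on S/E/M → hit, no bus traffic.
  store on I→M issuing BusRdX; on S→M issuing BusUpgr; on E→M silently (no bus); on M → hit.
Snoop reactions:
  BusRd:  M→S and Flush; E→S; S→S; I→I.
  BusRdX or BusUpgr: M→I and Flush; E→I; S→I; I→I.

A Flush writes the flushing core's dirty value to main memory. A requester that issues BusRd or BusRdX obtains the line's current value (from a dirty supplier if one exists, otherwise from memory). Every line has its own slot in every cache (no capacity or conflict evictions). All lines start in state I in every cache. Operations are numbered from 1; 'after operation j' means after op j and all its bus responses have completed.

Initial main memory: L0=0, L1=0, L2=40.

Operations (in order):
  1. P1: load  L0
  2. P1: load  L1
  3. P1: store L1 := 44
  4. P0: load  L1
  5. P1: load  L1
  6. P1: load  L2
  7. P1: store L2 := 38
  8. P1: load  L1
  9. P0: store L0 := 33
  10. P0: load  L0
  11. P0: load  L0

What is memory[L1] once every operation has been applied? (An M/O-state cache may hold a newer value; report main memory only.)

memory[L1] = 44

  op1 P1: load  L0 → I/E on L0; bus BusRd; mem=0
  op2 P1: load  L1 → I/E on L1; bus BusRd; mem=0
  op3 P1: store L1 := 44 → I/M on L1; bus (none); mem=0
  op4 P0: load  L1 → S/S on L1; bus BusRd Flush; mem=44
  op5 P1: load  L1 → S/S on L1; bus (none); mem=44
  op6 P1: load  L2 → I/E on L2; bus BusRd; mem=40
  op7 P1: store L2 := 38 → I/M on L2; bus (none); mem=40
  op8 P1: load  L1 → S/S on L1; bus (none); mem=44
  op9 P0: store L0 := 33 → M/I on L0; bus BusRdX; mem=0
  op10 P0: load  L0 → M/I on L0; bus (none); mem=0
  op11 P0: load  L0 → M/I on L0; bus (none); mem=0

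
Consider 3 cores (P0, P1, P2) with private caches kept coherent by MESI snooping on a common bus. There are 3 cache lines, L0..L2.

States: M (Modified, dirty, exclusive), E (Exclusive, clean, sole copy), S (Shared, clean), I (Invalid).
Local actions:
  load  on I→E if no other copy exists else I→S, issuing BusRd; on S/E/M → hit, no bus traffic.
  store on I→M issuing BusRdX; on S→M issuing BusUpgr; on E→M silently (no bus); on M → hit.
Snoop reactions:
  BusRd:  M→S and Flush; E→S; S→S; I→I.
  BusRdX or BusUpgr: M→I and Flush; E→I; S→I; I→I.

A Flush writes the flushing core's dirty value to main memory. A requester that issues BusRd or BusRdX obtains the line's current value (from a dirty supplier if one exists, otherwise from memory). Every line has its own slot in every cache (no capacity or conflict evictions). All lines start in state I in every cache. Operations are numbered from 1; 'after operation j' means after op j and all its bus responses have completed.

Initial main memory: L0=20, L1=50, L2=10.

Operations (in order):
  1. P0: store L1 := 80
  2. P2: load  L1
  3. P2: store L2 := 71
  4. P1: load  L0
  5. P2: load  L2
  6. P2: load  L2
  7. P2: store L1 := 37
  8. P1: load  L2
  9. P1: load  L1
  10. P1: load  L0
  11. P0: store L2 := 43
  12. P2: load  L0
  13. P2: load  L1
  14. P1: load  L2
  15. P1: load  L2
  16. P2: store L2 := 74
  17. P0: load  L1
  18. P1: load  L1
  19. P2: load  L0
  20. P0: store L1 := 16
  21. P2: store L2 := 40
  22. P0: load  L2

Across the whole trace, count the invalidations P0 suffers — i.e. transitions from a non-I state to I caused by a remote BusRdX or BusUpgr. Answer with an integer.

invalidations = 2

[1] P0: store L1 := 80 | P0:M(80), P1:I, P2:I | bus: BusRdX
[2] P2: load  L1 | P0:S(80), P1:I, P2:S(80) | bus: BusRd,Flush
[3] P2: store L2 := 71 | P0:I, P1:I, P2:M(71) | bus: BusRdX
[4] P1: load  L0 | P0:I, P1:E(20), P2:I | bus: BusRd
[5] P2: load  L2 | P0:I, P1:I, P2:M(71) | bus: none
[6] P2: load  L2 | P0:I, P1:I, P2:M(71) | bus: none
[7] P2: store L1 := 37 | P0:I, P1:I, P2:M(37) | bus: BusUpgr
[8] P1: load  L2 | P0:I, P1:S(71), P2:S(71) | bus: BusRd,Flush
[9] P1: load  L1 | P0:I, P1:S(37), P2:S(37) | bus: BusRd,Flush
[10] P1: load  L0 | P0:I, P1:E(20), P2:I | bus: none
[11] P0: store L2 := 43 | P0:M(43), P1:I, P2:I | bus: BusRdX
[12] P2: load  L0 | P0:I, P1:S(20), P2:S(20) | bus: BusRd
[13] P2: load  L1 | P0:I, P1:S(37), P2:S(37) | bus: none
[14] P1: load  L2 | P0:S(43), P1:S(43), P2:I | bus: BusRd,Flush
[15] P1: load  L2 | P0:S(43), P1:S(43), P2:I | bus: none
[16] P2: store L2 := 74 | P0:I, P1:I, P2:M(74) | bus: BusRdX
[17] P0: load  L1 | P0:S(37), P1:S(37), P2:S(37) | bus: BusRd
[18] P1: load  L1 | P0:S(37), P1:S(37), P2:S(37) | bus: none
[19] P2: load  L0 | P0:I, P1:S(20), P2:S(20) | bus: none
[20] P0: store L1 := 16 | P0:M(16), P1:I, P2:I | bus: BusUpgr
[21] P2: store L2 := 40 | P0:I, P1:I, P2:M(40) | bus: none
[22] P0: load  L2 | P0:S(40), P1:I, P2:S(40) | bus: BusRd,Flush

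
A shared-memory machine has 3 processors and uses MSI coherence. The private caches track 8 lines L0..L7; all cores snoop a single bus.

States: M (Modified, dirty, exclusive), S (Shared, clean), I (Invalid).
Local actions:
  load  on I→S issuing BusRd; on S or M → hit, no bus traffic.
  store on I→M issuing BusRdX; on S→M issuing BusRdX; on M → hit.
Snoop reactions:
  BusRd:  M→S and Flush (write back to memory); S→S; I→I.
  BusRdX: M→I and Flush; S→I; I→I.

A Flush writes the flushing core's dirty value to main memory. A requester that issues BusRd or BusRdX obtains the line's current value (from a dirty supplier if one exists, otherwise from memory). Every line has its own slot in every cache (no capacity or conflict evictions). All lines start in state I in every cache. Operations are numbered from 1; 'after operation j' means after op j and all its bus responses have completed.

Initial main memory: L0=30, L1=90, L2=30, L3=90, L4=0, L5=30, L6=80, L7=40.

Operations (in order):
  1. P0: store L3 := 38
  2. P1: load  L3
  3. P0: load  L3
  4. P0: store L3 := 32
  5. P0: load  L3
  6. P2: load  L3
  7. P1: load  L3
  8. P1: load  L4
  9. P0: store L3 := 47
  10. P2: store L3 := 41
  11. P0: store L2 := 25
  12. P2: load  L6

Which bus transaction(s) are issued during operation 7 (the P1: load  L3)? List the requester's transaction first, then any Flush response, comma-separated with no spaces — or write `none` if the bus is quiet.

bus = BusRd

1. P0: store L3 := 38  bus=[BusRdX]  L3: P0=M P1=I P2=I  mem[L3]=90
2. P1: load  L3  bus=[BusRd,Flush]  L3: P0=S P1=S P2=I  mem[L3]=38
3. P0: load  L3  bus=[-]  L3: P0=S P1=S P2=I  mem[L3]=38
4. P0: store L3 := 32  bus=[BusRdX]  L3: P0=M P1=I P2=I  mem[L3]=38
5. P0: load  L3  bus=[-]  L3: P0=M P1=I P2=I  mem[L3]=38
6. P2: load  L3  bus=[BusRd,Flush]  L3: P0=S P1=I P2=S  mem[L3]=32
7. P1: load  L3  bus=[BusRd]  L3: P0=S P1=S P2=S  mem[L3]=32
8. P1: load  L4  bus=[BusRd]  L4: P0=I P1=S P2=I  mem[L4]=0
9. P0: store L3 := 47  bus=[BusRdX]  L3: P0=M P1=I P2=I  mem[L3]=32
10. P2: store L3 := 41  bus=[BusRdX,Flush]  L3: P0=I P1=I P2=M  mem[L3]=47
11. P0: store L2 := 25  bus=[BusRdX]  L2: P0=M P1=I P2=I  mem[L2]=30
12. P2: load  L6  bus=[BusRd]  L6: P0=I P1=I P2=S  mem[L6]=80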